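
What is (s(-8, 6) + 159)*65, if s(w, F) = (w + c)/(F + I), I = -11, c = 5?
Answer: 10374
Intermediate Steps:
s(w, F) = (5 + w)/(-11 + F) (s(w, F) = (w + 5)/(F - 11) = (5 + w)/(-11 + F))
(s(-8, 6) + 159)*65 = ((5 - 8)/(-11 + 6) + 159)*65 = (-3/(-5) + 159)*65 = (-⅕*(-3) + 159)*65 = (⅗ + 159)*65 = (798/5)*65 = 10374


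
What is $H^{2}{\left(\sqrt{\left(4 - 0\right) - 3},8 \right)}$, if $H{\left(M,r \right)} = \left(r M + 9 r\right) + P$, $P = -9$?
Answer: $5041$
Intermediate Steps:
$H{\left(M,r \right)} = -9 + 9 r + M r$ ($H{\left(M,r \right)} = \left(r M + 9 r\right) - 9 = \left(M r + 9 r\right) - 9 = \left(9 r + M r\right) - 9 = -9 + 9 r + M r$)
$H^{2}{\left(\sqrt{\left(4 - 0\right) - 3},8 \right)} = \left(-9 + 9 \cdot 8 + \sqrt{\left(4 - 0\right) - 3} \cdot 8\right)^{2} = \left(-9 + 72 + \sqrt{\left(4 + 0\right) - 3} \cdot 8\right)^{2} = \left(-9 + 72 + \sqrt{4 - 3} \cdot 8\right)^{2} = \left(-9 + 72 + \sqrt{1} \cdot 8\right)^{2} = \left(-9 + 72 + 1 \cdot 8\right)^{2} = \left(-9 + 72 + 8\right)^{2} = 71^{2} = 5041$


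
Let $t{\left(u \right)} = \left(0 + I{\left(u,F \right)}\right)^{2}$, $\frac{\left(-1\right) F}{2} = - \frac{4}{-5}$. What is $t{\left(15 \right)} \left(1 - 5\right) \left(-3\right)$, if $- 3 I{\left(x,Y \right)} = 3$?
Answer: $12$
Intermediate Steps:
$F = - \frac{8}{5}$ ($F = - 2 \left(- \frac{4}{-5}\right) = - 2 \left(\left(-4\right) \left(- \frac{1}{5}\right)\right) = \left(-2\right) \frac{4}{5} = - \frac{8}{5} \approx -1.6$)
$I{\left(x,Y \right)} = -1$ ($I{\left(x,Y \right)} = \left(- \frac{1}{3}\right) 3 = -1$)
$t{\left(u \right)} = 1$ ($t{\left(u \right)} = \left(0 - 1\right)^{2} = \left(-1\right)^{2} = 1$)
$t{\left(15 \right)} \left(1 - 5\right) \left(-3\right) = 1 \left(1 - 5\right) \left(-3\right) = 1 \left(\left(-4\right) \left(-3\right)\right) = 1 \cdot 12 = 12$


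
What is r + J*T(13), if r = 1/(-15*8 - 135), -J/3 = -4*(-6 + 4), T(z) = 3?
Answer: -18361/255 ≈ -72.004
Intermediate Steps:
J = -24 (J = -(-12)*(-6 + 4) = -(-12)*(-2) = -3*8 = -24)
r = -1/255 (r = 1/(-120 - 135) = 1/(-255) = -1/255 ≈ -0.0039216)
r + J*T(13) = -1/255 - 24*3 = -1/255 - 72 = -18361/255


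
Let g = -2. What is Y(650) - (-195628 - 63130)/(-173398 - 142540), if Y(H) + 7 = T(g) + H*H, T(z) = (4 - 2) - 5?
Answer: 66740193431/157969 ≈ 4.2249e+5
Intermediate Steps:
T(z) = -3 (T(z) = 2 - 5 = -3)
Y(H) = -10 + H² (Y(H) = -7 + (-3 + H*H) = -7 + (-3 + H²) = -10 + H²)
Y(650) - (-195628 - 63130)/(-173398 - 142540) = (-10 + 650²) - (-195628 - 63130)/(-173398 - 142540) = (-10 + 422500) - (-258758)/(-315938) = 422490 - (-258758)*(-1)/315938 = 422490 - 1*129379/157969 = 422490 - 129379/157969 = 66740193431/157969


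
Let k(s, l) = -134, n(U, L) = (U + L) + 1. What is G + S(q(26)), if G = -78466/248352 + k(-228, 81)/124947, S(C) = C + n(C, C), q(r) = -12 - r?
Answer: -586053665057/5171806224 ≈ -113.32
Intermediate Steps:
n(U, L) = 1 + L + U (n(U, L) = (L + U) + 1 = 1 + L + U)
S(C) = 1 + 3*C (S(C) = C + (1 + C + C) = C + (1 + 2*C) = 1 + 3*C)
G = -1639561745/5171806224 (G = -78466/248352 - 134/124947 = -78466*1/248352 - 134*1/124947 = -39233/124176 - 134/124947 = -1639561745/5171806224 ≈ -0.31702)
G + S(q(26)) = -1639561745/5171806224 + (1 + 3*(-12 - 1*26)) = -1639561745/5171806224 + (1 + 3*(-12 - 26)) = -1639561745/5171806224 + (1 + 3*(-38)) = -1639561745/5171806224 + (1 - 114) = -1639561745/5171806224 - 113 = -586053665057/5171806224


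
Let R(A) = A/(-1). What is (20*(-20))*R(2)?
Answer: 800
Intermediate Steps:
R(A) = -A (R(A) = A*(-1) = -A)
(20*(-20))*R(2) = (20*(-20))*(-1*2) = -400*(-2) = 800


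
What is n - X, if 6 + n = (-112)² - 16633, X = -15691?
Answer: 11596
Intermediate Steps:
n = -4095 (n = -6 + ((-112)² - 16633) = -6 + (12544 - 16633) = -6 - 4089 = -4095)
n - X = -4095 - 1*(-15691) = -4095 + 15691 = 11596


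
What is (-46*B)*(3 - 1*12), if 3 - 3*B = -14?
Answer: 2346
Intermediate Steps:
B = 17/3 (B = 1 - ⅓*(-14) = 1 + 14/3 = 17/3 ≈ 5.6667)
(-46*B)*(3 - 1*12) = (-46*17/3)*(3 - 1*12) = -782*(3 - 12)/3 = -782/3*(-9) = 2346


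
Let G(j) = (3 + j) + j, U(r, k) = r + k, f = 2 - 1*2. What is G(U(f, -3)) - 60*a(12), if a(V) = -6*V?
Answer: 4317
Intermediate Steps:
f = 0 (f = 2 - 2 = 0)
U(r, k) = k + r
G(j) = 3 + 2*j
G(U(f, -3)) - 60*a(12) = (3 + 2*(-3 + 0)) - (-360)*12 = (3 + 2*(-3)) - 60*(-72) = (3 - 6) + 4320 = -3 + 4320 = 4317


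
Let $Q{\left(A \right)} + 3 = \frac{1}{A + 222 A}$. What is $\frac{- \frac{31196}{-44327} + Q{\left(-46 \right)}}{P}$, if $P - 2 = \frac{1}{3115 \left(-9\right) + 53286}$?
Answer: $- \frac{1387681804953}{1208633452742} \approx -1.1481$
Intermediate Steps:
$Q{\left(A \right)} = -3 + \frac{1}{223 A}$ ($Q{\left(A \right)} = -3 + \frac{1}{A + 222 A} = -3 + \frac{1}{223 A}$)
$P = \frac{50503}{25251}$ ($P = 2 + \frac{1}{3115 \left(-9\right) + 53286} = 2 + \frac{1}{-28035 + 53286} = 2 + \frac{1}{25251} = \frac{50503}{25251} \approx 2.0$)
$\frac{- \frac{31196}{-44327} + Q{\left(-46 \right)}}{P} = \frac{- \frac{31196}{-44327} - \left(3 - \frac{1}{223 \left(-46\right)}\right)}{\frac{50503}{25251}} = \left(\left(-31196\right) \left(- \frac{1}{44327}\right) + \left(-3 + \frac{1}{223} \left(- \frac{1}{46}\right)\right)\right) \frac{25251}{50503} = \left(\frac{31196}{44327} - \frac{30775}{10258}\right) \frac{25251}{50503} = \left(- \frac{1044154857}{454706366}\right) \frac{25251}{50503} = - \frac{1387681804953}{1208633452742}$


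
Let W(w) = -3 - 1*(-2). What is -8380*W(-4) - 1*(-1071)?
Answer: 9451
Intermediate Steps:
W(w) = -1 (W(w) = -3 + 2 = -1)
-8380*W(-4) - 1*(-1071) = -8380*(-1) - 1*(-1071) = -1676*(-5) + 1071 = 8380 + 1071 = 9451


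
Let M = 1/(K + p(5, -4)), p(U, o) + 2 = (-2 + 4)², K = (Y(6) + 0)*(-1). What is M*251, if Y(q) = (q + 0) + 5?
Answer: -251/9 ≈ -27.889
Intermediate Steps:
Y(q) = 5 + q (Y(q) = q + 5 = 5 + q)
K = -11 (K = ((5 + 6) + 0)*(-1) = (11 + 0)*(-1) = 11*(-1) = -11)
p(U, o) = 2 (p(U, o) = -2 + (-2 + 4)² = -2 + 2² = -2 + 4 = 2)
M = -⅑ (M = 1/(-11 + 2) = 1/(-9) = -⅑ ≈ -0.11111)
M*251 = -⅑*251 = -251/9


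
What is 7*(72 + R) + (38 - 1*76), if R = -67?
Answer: -3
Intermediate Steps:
7*(72 + R) + (38 - 1*76) = 7*(72 - 67) + (38 - 1*76) = 7*5 + (38 - 76) = 35 - 38 = -3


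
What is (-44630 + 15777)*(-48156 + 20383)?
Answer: 801334369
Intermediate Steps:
(-44630 + 15777)*(-48156 + 20383) = -28853*(-27773) = 801334369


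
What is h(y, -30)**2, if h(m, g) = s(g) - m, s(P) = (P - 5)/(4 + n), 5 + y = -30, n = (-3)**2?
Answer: 176400/169 ≈ 1043.8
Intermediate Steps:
n = 9
y = -35 (y = -5 - 30 = -35)
s(P) = -5/13 + P/13 (s(P) = (P - 5)/(4 + 9) = (-5 + P)/13 = (-5 + P)*(1/13) = -5/13 + P/13)
h(m, g) = -5/13 - m + g/13 (h(m, g) = (-5/13 + g/13) - m = -5/13 - m + g/13)
h(y, -30)**2 = (-5/13 - 1*(-35) + (1/13)*(-30))**2 = (-5/13 + 35 - 30/13)**2 = (420/13)**2 = 176400/169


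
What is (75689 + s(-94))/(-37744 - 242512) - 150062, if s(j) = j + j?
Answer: -42055851373/280256 ≈ -1.5006e+5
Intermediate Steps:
s(j) = 2*j
(75689 + s(-94))/(-37744 - 242512) - 150062 = (75689 + 2*(-94))/(-37744 - 242512) - 150062 = (75689 - 188)/(-280256) - 150062 = 75501*(-1/280256) - 150062 = -75501/280256 - 150062 = -42055851373/280256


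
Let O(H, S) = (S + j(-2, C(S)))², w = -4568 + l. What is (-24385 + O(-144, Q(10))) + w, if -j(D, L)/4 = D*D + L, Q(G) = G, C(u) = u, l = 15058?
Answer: -11779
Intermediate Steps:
w = 10490 (w = -4568 + 15058 = 10490)
j(D, L) = -4*L - 4*D² (j(D, L) = -4*(D*D + L) = -4*(D² + L) = -4*(L + D²) = -4*L - 4*D²)
O(H, S) = (-16 - 3*S)² (O(H, S) = (S + (-4*S - 4*(-2)²))² = (S + (-4*S - 4*4))² = (S + (-4*S - 16))² = (S + (-16 - 4*S))² = (-16 - 3*S)²)
(-24385 + O(-144, Q(10))) + w = (-24385 + (16 + 3*10)²) + 10490 = (-24385 + (16 + 30)²) + 10490 = (-24385 + 46²) + 10490 = (-24385 + 2116) + 10490 = -22269 + 10490 = -11779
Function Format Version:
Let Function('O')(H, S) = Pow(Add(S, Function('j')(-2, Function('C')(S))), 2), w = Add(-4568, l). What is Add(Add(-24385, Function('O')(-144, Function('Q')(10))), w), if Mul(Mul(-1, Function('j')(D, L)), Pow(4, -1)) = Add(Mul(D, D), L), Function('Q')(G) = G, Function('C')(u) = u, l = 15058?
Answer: -11779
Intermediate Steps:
w = 10490 (w = Add(-4568, 15058) = 10490)
Function('j')(D, L) = Add(Mul(-4, L), Mul(-4, Pow(D, 2))) (Function('j')(D, L) = Mul(-4, Add(Mul(D, D), L)) = Mul(-4, Add(Pow(D, 2), L)) = Mul(-4, Add(L, Pow(D, 2))) = Add(Mul(-4, L), Mul(-4, Pow(D, 2))))
Function('O')(H, S) = Pow(Add(-16, Mul(-3, S)), 2) (Function('O')(H, S) = Pow(Add(S, Add(Mul(-4, S), Mul(-4, Pow(-2, 2)))), 2) = Pow(Add(S, Add(Mul(-4, S), Mul(-4, 4))), 2) = Pow(Add(S, Add(Mul(-4, S), -16)), 2) = Pow(Add(S, Add(-16, Mul(-4, S))), 2) = Pow(Add(-16, Mul(-3, S)), 2))
Add(Add(-24385, Function('O')(-144, Function('Q')(10))), w) = Add(Add(-24385, Pow(Add(16, Mul(3, 10)), 2)), 10490) = Add(Add(-24385, Pow(Add(16, 30), 2)), 10490) = Add(Add(-24385, Pow(46, 2)), 10490) = Add(Add(-24385, 2116), 10490) = Add(-22269, 10490) = -11779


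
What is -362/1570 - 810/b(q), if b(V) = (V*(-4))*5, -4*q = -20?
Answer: 2471/314 ≈ 7.8694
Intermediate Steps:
q = 5 (q = -1/4*(-20) = 5)
b(V) = -20*V (b(V) = -4*V*5 = -20*V)
-362/1570 - 810/b(q) = -362/1570 - 810/((-20*5)) = -362*1/1570 - 810/(-100) = -181/785 - 810*(-1/100) = -181/785 + 81/10 = 2471/314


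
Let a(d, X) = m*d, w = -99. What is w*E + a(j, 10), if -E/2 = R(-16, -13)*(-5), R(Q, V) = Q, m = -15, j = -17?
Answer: 16095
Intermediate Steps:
a(d, X) = -15*d
E = -160 (E = -(-32)*(-5) = -2*80 = -160)
w*E + a(j, 10) = -99*(-160) - 15*(-17) = 15840 + 255 = 16095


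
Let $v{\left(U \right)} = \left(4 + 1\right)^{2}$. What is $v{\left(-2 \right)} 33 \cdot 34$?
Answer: $28050$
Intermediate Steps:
$v{\left(U \right)} = 25$ ($v{\left(U \right)} = 5^{2} = 25$)
$v{\left(-2 \right)} 33 \cdot 34 = 25 \cdot 33 \cdot 34 = 825 \cdot 34 = 28050$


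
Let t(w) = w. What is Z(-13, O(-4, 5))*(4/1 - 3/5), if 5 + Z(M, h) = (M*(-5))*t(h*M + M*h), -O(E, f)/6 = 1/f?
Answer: 34391/5 ≈ 6878.2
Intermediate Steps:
O(E, f) = -6/f
Z(M, h) = -5 - 10*h*M² (Z(M, h) = -5 + (M*(-5))*(h*M + M*h) = -5 + (-5*M)*(M*h + M*h) = -5 + (-5*M)*(2*M*h) = -5 - 10*h*M²)
Z(-13, O(-4, 5))*(4/1 - 3/5) = (-5 - 10*(-6/5)*(-13)²)*(4/1 - 3/5) = (-5 - 10*(-6*⅕)*169)*(4*1 - 3*⅕) = (-5 - 10*(-6/5)*169)*(4 - ⅗) = (-5 + 2028)*(17/5) = 2023*(17/5) = 34391/5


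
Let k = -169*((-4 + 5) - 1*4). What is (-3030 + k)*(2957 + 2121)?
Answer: -12811794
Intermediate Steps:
k = 507 (k = -169*(1 - 4) = -169*(-3) = 507)
(-3030 + k)*(2957 + 2121) = (-3030 + 507)*(2957 + 2121) = -2523*5078 = -12811794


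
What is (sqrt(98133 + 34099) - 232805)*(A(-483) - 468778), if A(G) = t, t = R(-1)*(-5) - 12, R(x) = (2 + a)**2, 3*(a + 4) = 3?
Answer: 109137819975 - 937590*sqrt(33058) ≈ 1.0897e+11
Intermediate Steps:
a = -3 (a = -4 + (1/3)*3 = -4 + 1 = -3)
R(x) = 1 (R(x) = (2 - 3)**2 = (-1)**2 = 1)
t = -17 (t = 1*(-5) - 12 = -5 - 12 = -17)
A(G) = -17
(sqrt(98133 + 34099) - 232805)*(A(-483) - 468778) = (sqrt(98133 + 34099) - 232805)*(-17 - 468778) = (sqrt(132232) - 232805)*(-468795) = (2*sqrt(33058) - 232805)*(-468795) = (-232805 + 2*sqrt(33058))*(-468795) = 109137819975 - 937590*sqrt(33058)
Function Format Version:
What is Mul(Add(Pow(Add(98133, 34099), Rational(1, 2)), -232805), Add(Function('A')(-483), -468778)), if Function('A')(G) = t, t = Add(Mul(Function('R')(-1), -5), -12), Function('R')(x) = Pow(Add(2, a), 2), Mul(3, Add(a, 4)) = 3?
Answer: Add(109137819975, Mul(-937590, Pow(33058, Rational(1, 2)))) ≈ 1.0897e+11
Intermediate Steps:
a = -3 (a = Add(-4, Mul(Rational(1, 3), 3)) = Add(-4, 1) = -3)
Function('R')(x) = 1 (Function('R')(x) = Pow(Add(2, -3), 2) = Pow(-1, 2) = 1)
t = -17 (t = Add(Mul(1, -5), -12) = Add(-5, -12) = -17)
Function('A')(G) = -17
Mul(Add(Pow(Add(98133, 34099), Rational(1, 2)), -232805), Add(Function('A')(-483), -468778)) = Mul(Add(Pow(Add(98133, 34099), Rational(1, 2)), -232805), Add(-17, -468778)) = Mul(Add(Pow(132232, Rational(1, 2)), -232805), -468795) = Mul(Add(Mul(2, Pow(33058, Rational(1, 2))), -232805), -468795) = Mul(Add(-232805, Mul(2, Pow(33058, Rational(1, 2)))), -468795) = Add(109137819975, Mul(-937590, Pow(33058, Rational(1, 2))))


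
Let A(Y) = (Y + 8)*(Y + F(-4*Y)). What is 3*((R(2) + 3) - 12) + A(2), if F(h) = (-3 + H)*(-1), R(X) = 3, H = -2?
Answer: 52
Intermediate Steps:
F(h) = 5 (F(h) = (-3 - 2)*(-1) = -5*(-1) = 5)
A(Y) = (5 + Y)*(8 + Y) (A(Y) = (Y + 8)*(Y + 5) = (8 + Y)*(5 + Y) = (5 + Y)*(8 + Y))
3*((R(2) + 3) - 12) + A(2) = 3*((3 + 3) - 12) + (40 + 2² + 13*2) = 3*(6 - 12) + (40 + 4 + 26) = 3*(-6) + 70 = -18 + 70 = 52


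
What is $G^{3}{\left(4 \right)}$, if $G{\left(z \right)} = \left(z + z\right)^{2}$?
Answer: $262144$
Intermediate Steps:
$G{\left(z \right)} = 4 z^{2}$ ($G{\left(z \right)} = \left(2 z\right)^{2} = 4 z^{2}$)
$G^{3}{\left(4 \right)} = \left(4 \cdot 4^{2}\right)^{3} = \left(4 \cdot 16\right)^{3} = 64^{3} = 262144$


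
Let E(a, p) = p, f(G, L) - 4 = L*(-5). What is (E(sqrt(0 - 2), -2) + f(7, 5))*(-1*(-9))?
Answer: -207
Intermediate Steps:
f(G, L) = 4 - 5*L (f(G, L) = 4 + L*(-5) = 4 - 5*L)
(E(sqrt(0 - 2), -2) + f(7, 5))*(-1*(-9)) = (-2 + (4 - 5*5))*(-1*(-9)) = (-2 + (4 - 25))*9 = (-2 - 21)*9 = -23*9 = -207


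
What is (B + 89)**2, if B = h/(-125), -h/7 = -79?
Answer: 111767184/15625 ≈ 7153.1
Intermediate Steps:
h = 553 (h = -7*(-79) = 553)
B = -553/125 (B = 553/(-125) = 553*(-1/125) = -553/125 ≈ -4.4240)
(B + 89)**2 = (-553/125 + 89)**2 = (10572/125)**2 = 111767184/15625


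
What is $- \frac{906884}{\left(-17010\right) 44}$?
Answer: $\frac{20611}{17010} \approx 1.2117$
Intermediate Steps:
$- \frac{906884}{\left(-17010\right) 44} = - \frac{906884}{-748440} = \left(-906884\right) \left(- \frac{1}{748440}\right) = \frac{20611}{17010}$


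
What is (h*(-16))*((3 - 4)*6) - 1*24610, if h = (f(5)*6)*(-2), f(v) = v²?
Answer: -53410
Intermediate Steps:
h = -300 (h = (5²*6)*(-2) = (25*6)*(-2) = 150*(-2) = -300)
(h*(-16))*((3 - 4)*6) - 1*24610 = (-300*(-16))*((3 - 4)*6) - 1*24610 = 4800*(-1*6) - 24610 = 4800*(-6) - 24610 = -28800 - 24610 = -53410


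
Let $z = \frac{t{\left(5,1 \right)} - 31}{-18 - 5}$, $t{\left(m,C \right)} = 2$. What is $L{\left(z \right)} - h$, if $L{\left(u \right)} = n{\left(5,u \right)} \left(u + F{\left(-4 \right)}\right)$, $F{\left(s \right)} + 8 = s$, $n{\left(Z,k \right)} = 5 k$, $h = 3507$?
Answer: $- \frac{1891018}{529} \approx -3574.7$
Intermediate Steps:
$F{\left(s \right)} = -8 + s$
$z = \frac{29}{23}$ ($z = \frac{2 - 31}{-18 - 5} = - \frac{29}{-23} = \left(-29\right) \left(- \frac{1}{23}\right) = \frac{29}{23} \approx 1.2609$)
$L{\left(u \right)} = 5 u \left(-12 + u\right)$ ($L{\left(u \right)} = 5 u \left(u - 12\right) = 5 u \left(-12 + u\right)$)
$L{\left(z \right)} - h = 5 \cdot \frac{29}{23} \left(-12 + \frac{29}{23}\right) - 3507 = 5 \cdot \frac{29}{23} \left(- \frac{247}{23}\right) - 3507 = - \frac{35815}{529} - 3507 = - \frac{1891018}{529}$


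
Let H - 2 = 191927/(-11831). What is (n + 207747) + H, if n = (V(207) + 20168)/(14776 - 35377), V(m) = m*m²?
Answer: 50525622884651/243730431 ≈ 2.0730e+5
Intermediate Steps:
H = -168265/11831 (H = 2 + 191927/(-11831) = 2 + 191927*(-1/11831) = 2 - 191927/11831 = -168265/11831 ≈ -14.222)
V(m) = m³
n = -8889911/20601 (n = (207³ + 20168)/(14776 - 35377) = (8869743 + 20168)/(-20601) = 8889911*(-1/20601) = -8889911/20601 ≈ -431.53)
(n + 207747) + H = (-8889911/20601 + 207747) - 168265/11831 = 4270906036/20601 - 168265/11831 = 50525622884651/243730431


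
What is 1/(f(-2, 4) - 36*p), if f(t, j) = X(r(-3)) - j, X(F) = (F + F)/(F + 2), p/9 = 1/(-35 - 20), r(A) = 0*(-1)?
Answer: 55/104 ≈ 0.52885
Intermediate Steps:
r(A) = 0
p = -9/55 (p = 9/(-35 - 20) = 9/(-55) = 9*(-1/55) = -9/55 ≈ -0.16364)
X(F) = 2*F/(2 + F) (X(F) = (2*F)/(2 + F) = 2*F/(2 + F))
f(t, j) = -j (f(t, j) = 2*0/(2 + 0) - j = 2*0/2 - j = 2*0*(1/2) - j = 0 - j = -j)
1/(f(-2, 4) - 36*p) = 1/(-1*4 - 36*(-9/55)) = 1/(-4 + 324/55) = 1/(104/55) = 55/104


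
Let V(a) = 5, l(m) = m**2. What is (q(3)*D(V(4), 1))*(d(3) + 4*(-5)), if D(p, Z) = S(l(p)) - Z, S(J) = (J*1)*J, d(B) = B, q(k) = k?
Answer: -31824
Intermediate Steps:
S(J) = J**2 (S(J) = J*J = J**2)
D(p, Z) = p**4 - Z (D(p, Z) = (p**2)**2 - Z = p**4 - Z)
(q(3)*D(V(4), 1))*(d(3) + 4*(-5)) = (3*(5**4 - 1*1))*(3 + 4*(-5)) = (3*(625 - 1))*(3 - 20) = (3*624)*(-17) = 1872*(-17) = -31824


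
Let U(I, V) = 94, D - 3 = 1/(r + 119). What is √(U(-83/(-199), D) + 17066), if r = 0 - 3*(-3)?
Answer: 2*√4290 ≈ 131.00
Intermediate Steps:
r = 9 (r = 0 + 9 = 9)
D = 385/128 (D = 3 + 1/(9 + 119) = 3 + 1/128 = 385/128 ≈ 3.0078)
√(U(-83/(-199), D) + 17066) = √(94 + 17066) = √17160 = 2*√4290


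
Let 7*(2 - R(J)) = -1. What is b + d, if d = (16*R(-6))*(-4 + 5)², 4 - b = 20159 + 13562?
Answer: -235779/7 ≈ -33683.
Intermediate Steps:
R(J) = 15/7 (R(J) = 2 - ⅐*(-1) = 2 + ⅐ = 15/7)
b = -33717 (b = 4 - (20159 + 13562) = 4 - 1*33721 = 4 - 33721 = -33717)
d = 240/7 (d = (16*(15/7))*(-4 + 5)² = (240/7)*1² = (240/7)*1 = 240/7 ≈ 34.286)
b + d = -33717 + 240/7 = -235779/7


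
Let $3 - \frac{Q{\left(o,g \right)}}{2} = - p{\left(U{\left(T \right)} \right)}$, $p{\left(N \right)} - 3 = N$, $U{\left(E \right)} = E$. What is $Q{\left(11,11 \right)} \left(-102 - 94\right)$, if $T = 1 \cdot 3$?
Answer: $-3528$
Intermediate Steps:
$T = 3$
$p{\left(N \right)} = 3 + N$
$Q{\left(o,g \right)} = 18$ ($Q{\left(o,g \right)} = 6 - 2 \left(- (3 + 3)\right) = 6 - 2 \left(\left(-1\right) 6\right) = 6 - -12 = 6 + 12 = 18$)
$Q{\left(11,11 \right)} \left(-102 - 94\right) = 18 \left(-102 - 94\right) = 18 \left(-196\right) = -3528$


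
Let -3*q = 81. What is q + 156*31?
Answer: 4809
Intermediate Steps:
q = -27 (q = -1/3*81 = -27)
q + 156*31 = -27 + 156*31 = -27 + 4836 = 4809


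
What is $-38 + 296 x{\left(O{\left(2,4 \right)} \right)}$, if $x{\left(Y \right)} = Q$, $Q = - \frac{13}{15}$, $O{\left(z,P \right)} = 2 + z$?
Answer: $- \frac{4418}{15} \approx -294.53$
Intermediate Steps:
$Q = - \frac{13}{15}$ ($Q = \left(-13\right) \frac{1}{15} = - \frac{13}{15} \approx -0.86667$)
$x{\left(Y \right)} = - \frac{13}{15}$
$-38 + 296 x{\left(O{\left(2,4 \right)} \right)} = -38 + 296 \left(- \frac{13}{15}\right) = -38 - \frac{3848}{15} = - \frac{4418}{15}$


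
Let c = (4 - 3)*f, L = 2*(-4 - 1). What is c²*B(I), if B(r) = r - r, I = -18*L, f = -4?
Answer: 0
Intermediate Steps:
L = -10 (L = 2*(-5) = -10)
c = -4 (c = (4 - 3)*(-4) = 1*(-4) = -4)
I = 180 (I = -18*(-10) = 180)
B(r) = 0
c²*B(I) = (-4)²*0 = 16*0 = 0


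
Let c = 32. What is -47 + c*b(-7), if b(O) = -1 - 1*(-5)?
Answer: 81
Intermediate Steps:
b(O) = 4 (b(O) = -1 + 5 = 4)
-47 + c*b(-7) = -47 + 32*4 = -47 + 128 = 81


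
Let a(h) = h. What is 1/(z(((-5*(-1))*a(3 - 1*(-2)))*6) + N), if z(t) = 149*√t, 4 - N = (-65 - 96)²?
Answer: -8639/222786913 - 745*√6/668360739 ≈ -4.1507e-5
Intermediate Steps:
N = -25917 (N = 4 - (-65 - 96)² = 4 - 1*(-161)² = 4 - 1*25921 = 4 - 25921 = -25917)
1/(z(((-5*(-1))*a(3 - 1*(-2)))*6) + N) = 1/(149*√(((-5*(-1))*(3 - 1*(-2)))*6) - 25917) = 1/(149*√((5*(3 + 2))*6) - 25917) = 1/(149*√((5*5)*6) - 25917) = 1/(149*√(25*6) - 25917) = 1/(149*√150 - 25917) = 1/(149*(5*√6) - 25917) = 1/(745*√6 - 25917) = 1/(-25917 + 745*√6)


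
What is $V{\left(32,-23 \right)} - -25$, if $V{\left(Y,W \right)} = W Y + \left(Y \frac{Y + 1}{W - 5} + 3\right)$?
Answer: $- \frac{5220}{7} \approx -745.71$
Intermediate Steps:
$V{\left(Y,W \right)} = 3 + W Y + \frac{Y \left(1 + Y\right)}{-5 + W}$ ($V{\left(Y,W \right)} = W Y + \left(Y \frac{1 + Y}{-5 + W} + 3\right) = W Y + \left(\frac{Y \left(1 + Y\right)}{-5 + W} + 3\right) = W Y + \left(3 + \frac{Y \left(1 + Y\right)}{-5 + W}\right) = 3 + W Y + \frac{Y \left(1 + Y\right)}{-5 + W}$)
$V{\left(32,-23 \right)} - -25 = \frac{-15 + 32 + 32^{2} + 3 \left(-23\right) + 32 \left(-23\right)^{2} - \left(-115\right) 32}{-5 - 23} - -25 = \frac{-15 + 32 + 1024 - 69 + 32 \cdot 529 + 3680}{-28} + 25 = - \frac{-15 + 32 + 1024 - 69 + 16928 + 3680}{28} + 25 = \left(- \frac{1}{28}\right) 21580 + 25 = - \frac{5395}{7} + 25 = - \frac{5220}{7}$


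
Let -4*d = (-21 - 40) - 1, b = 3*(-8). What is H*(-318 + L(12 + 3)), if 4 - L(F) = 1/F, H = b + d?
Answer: 80087/30 ≈ 2669.6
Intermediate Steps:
b = -24
d = 31/2 (d = -((-21 - 40) - 1)/4 = -(-61 - 1)/4 = -¼*(-62) = 31/2 ≈ 15.500)
H = -17/2 (H = -24 + 31/2 = -17/2 ≈ -8.5000)
L(F) = 4 - 1/F
H*(-318 + L(12 + 3)) = -17*(-318 + (4 - 1/(12 + 3)))/2 = -17*(-318 + (4 - 1/15))/2 = -17*(-318 + 59/15)/2 = -17/2*(-4711/15) = 80087/30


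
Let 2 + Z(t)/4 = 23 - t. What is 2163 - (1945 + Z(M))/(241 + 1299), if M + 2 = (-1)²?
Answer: 3328987/1540 ≈ 2161.7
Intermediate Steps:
M = -1 (M = -2 + (-1)² = -2 + 1 = -1)
Z(t) = 84 - 4*t (Z(t) = -8 + 4*(23 - t) = -8 + (92 - 4*t) = 84 - 4*t)
2163 - (1945 + Z(M))/(241 + 1299) = 2163 - (1945 + (84 - 4*(-1)))/(241 + 1299) = 2163 - (1945 + (84 + 4))/1540 = 2163 - (1945 + 88)/1540 = 2163 - 2033/1540 = 3328987/1540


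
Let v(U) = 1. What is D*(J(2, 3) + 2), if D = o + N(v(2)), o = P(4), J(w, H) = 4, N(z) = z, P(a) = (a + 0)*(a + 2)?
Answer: 150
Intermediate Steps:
P(a) = a*(2 + a)
o = 24 (o = 4*(2 + 4) = 4*6 = 24)
D = 25 (D = 24 + 1 = 25)
D*(J(2, 3) + 2) = 25*(4 + 2) = 25*6 = 150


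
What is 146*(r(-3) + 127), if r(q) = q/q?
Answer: 18688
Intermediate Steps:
r(q) = 1
146*(r(-3) + 127) = 146*(1 + 127) = 146*128 = 18688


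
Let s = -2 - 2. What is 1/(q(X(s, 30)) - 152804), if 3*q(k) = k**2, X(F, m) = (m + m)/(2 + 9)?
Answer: -121/18488084 ≈ -6.5448e-6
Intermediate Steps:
s = -4
X(F, m) = 2*m/11 (X(F, m) = (2*m)/11 = (2*m)*(1/11) = 2*m/11)
q(k) = k**2/3
1/(q(X(s, 30)) - 152804) = 1/(((2/11)*30)**2/3 - 152804) = 1/((60/11)**2/3 - 152804) = 1/((1/3)*(3600/121) - 152804) = 1/(1200/121 - 152804) = 1/(-18488084/121) = -121/18488084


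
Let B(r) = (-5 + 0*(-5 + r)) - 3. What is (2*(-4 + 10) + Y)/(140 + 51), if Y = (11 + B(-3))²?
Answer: 21/191 ≈ 0.10995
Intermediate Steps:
B(r) = -8 (B(r) = (-5 + 0) - 3 = -5 - 3 = -8)
Y = 9 (Y = (11 - 8)² = 3² = 9)
(2*(-4 + 10) + Y)/(140 + 51) = (2*(-4 + 10) + 9)/(140 + 51) = (2*6 + 9)/191 = (12 + 9)*(1/191) = 21*(1/191) = 21/191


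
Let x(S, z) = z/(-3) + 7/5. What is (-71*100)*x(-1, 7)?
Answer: 19880/3 ≈ 6626.7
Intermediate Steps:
x(S, z) = 7/5 - z/3 (x(S, z) = z*(-1/3) + 7*(1/5) = -z/3 + 7/5 = 7/5 - z/3)
(-71*100)*x(-1, 7) = (-71*100)*(7/5 - 1/3*7) = -7100*(7/5 - 7/3) = -7100*(-14/15) = 19880/3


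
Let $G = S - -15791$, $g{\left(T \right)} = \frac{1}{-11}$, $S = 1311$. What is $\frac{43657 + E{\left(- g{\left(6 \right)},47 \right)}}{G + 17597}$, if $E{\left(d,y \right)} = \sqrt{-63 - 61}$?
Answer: $\frac{43657}{34699} + \frac{2 i \sqrt{31}}{34699} \approx 1.2582 + 0.00032092 i$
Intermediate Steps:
$g{\left(T \right)} = - \frac{1}{11}$
$E{\left(d,y \right)} = 2 i \sqrt{31}$ ($E{\left(d,y \right)} = \sqrt{-124} = 2 i \sqrt{31}$)
$G = 17102$ ($G = 1311 - -15791 = 1311 + 15791 = 17102$)
$\frac{43657 + E{\left(- g{\left(6 \right)},47 \right)}}{G + 17597} = \frac{43657 + 2 i \sqrt{31}}{17102 + 17597} = \frac{43657 + 2 i \sqrt{31}}{34699} = \left(43657 + 2 i \sqrt{31}\right) \frac{1}{34699} = \frac{43657}{34699} + \frac{2 i \sqrt{31}}{34699}$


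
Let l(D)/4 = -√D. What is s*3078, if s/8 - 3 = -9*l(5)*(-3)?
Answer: 73872 - 2659392*√5 ≈ -5.8727e+6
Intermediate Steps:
l(D) = -4*√D (l(D) = 4*(-√D) = -4*√D)
s = 24 - 864*√5 (s = 24 + 8*(-(-36)*√5*(-3)) = 24 + 8*((36*√5)*(-3)) = 24 + 8*(-108*√5) = 24 - 864*√5 ≈ -1908.0)
s*3078 = (24 - 864*√5)*3078 = 73872 - 2659392*√5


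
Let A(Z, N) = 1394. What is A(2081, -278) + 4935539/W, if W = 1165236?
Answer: 1629274523/1165236 ≈ 1398.2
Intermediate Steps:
A(2081, -278) + 4935539/W = 1394 + 4935539/1165236 = 1629274523/1165236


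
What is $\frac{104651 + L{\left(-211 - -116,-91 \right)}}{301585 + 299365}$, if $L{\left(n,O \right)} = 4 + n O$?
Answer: $\frac{2266}{12019} \approx 0.18853$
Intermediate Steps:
$L{\left(n,O \right)} = 4 + O n$
$\frac{104651 + L{\left(-211 - -116,-91 \right)}}{301585 + 299365} = \frac{104651 - \left(-4 + 91 \left(-211 - -116\right)\right)}{301585 + 299365} = \frac{104651 - \left(-4 + 91 \left(-211 + 116\right)\right)}{600950} = \left(104651 + \left(4 - -8645\right)\right) \frac{1}{600950} = \left(104651 + \left(4 + 8645\right)\right) \frac{1}{600950} = \left(104651 + 8649\right) \frac{1}{600950} = 113300 \cdot \frac{1}{600950} = \frac{2266}{12019}$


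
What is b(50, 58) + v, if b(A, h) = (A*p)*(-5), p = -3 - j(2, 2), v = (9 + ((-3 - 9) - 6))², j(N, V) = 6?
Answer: 2331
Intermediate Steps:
v = 81 (v = (9 + (-12 - 6))² = (9 - 18)² = (-9)² = 81)
p = -9 (p = -3 - 1*6 = -3 - 6 = -9)
b(A, h) = 45*A (b(A, h) = (A*(-9))*(-5) = -9*A*(-5) = 45*A)
b(50, 58) + v = 45*50 + 81 = 2250 + 81 = 2331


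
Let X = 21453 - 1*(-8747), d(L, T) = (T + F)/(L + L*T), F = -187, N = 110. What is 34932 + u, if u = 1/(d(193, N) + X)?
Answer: 22600114058859/646974523 ≈ 34932.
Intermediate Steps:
d(L, T) = (-187 + T)/(L + L*T) (d(L, T) = (T - 187)/(L + L*T) = (-187 + T)/(L + L*T))
X = 30200 (X = 21453 + 8747 = 30200)
u = 21423/646974523 (u = 1/((-187 + 110)/(193*(1 + 110)) + 30200) = 1/((1/193)*(-77)/111 + 30200) = 1/((1/193)*(1/111)*(-77) + 30200) = 1/(-77/21423 + 30200) = 1/(646974523/21423) = 21423/646974523 ≈ 3.3113e-5)
34932 + u = 34932 + 21423/646974523 = 22600114058859/646974523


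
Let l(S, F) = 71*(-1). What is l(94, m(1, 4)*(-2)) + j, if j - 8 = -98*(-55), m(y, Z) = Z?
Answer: 5327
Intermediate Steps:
l(S, F) = -71
j = 5398 (j = 8 - 98*(-55) = 8 + 5390 = 5398)
l(94, m(1, 4)*(-2)) + j = -71 + 5398 = 5327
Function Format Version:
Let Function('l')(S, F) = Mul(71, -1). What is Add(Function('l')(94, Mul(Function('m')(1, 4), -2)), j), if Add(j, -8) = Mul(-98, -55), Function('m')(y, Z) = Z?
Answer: 5327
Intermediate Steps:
Function('l')(S, F) = -71
j = 5398 (j = Add(8, Mul(-98, -55)) = Add(8, 5390) = 5398)
Add(Function('l')(94, Mul(Function('m')(1, 4), -2)), j) = Add(-71, 5398) = 5327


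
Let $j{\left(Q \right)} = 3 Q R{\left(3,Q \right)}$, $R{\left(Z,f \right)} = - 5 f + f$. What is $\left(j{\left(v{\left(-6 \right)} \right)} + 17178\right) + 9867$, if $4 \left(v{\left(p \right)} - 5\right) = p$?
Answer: $26898$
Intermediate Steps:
$R{\left(Z,f \right)} = - 4 f$
$v{\left(p \right)} = 5 + \frac{p}{4}$
$j{\left(Q \right)} = - 12 Q^{2}$ ($j{\left(Q \right)} = 3 Q \left(- 4 Q\right) = - 12 Q^{2}$)
$\left(j{\left(v{\left(-6 \right)} \right)} + 17178\right) + 9867 = \left(- 12 \left(5 + \frac{1}{4} \left(-6\right)\right)^{2} + 17178\right) + 9867 = \left(- 12 \left(5 - \frac{3}{2}\right)^{2} + 17178\right) + 9867 = \left(- 12 \left(\frac{7}{2}\right)^{2} + 17178\right) + 9867 = \left(\left(-12\right) \frac{49}{4} + 17178\right) + 9867 = \left(-147 + 17178\right) + 9867 = 17031 + 9867 = 26898$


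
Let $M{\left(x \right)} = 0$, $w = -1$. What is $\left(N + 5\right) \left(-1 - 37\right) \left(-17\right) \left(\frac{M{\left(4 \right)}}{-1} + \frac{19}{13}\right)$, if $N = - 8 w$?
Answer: $12274$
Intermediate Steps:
$N = 8$ ($N = \left(-8\right) \left(-1\right) = 8$)
$\left(N + 5\right) \left(-1 - 37\right) \left(-17\right) \left(\frac{M{\left(4 \right)}}{-1} + \frac{19}{13}\right) = \left(8 + 5\right) \left(-1 - 37\right) \left(-17\right) \left(\frac{0}{-1} + \frac{19}{13}\right) = 13 \left(-38\right) \left(-17\right) \left(0 \left(-1\right) + 19 \cdot \frac{1}{13}\right) = \left(-494\right) \left(-17\right) \left(0 + \frac{19}{13}\right) = 8398 \cdot \frac{19}{13} = 12274$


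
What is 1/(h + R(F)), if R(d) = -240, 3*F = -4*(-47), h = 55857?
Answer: 1/55617 ≈ 1.7980e-5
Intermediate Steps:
F = 188/3 (F = (-4*(-47))/3 = (⅓)*188 = 188/3 ≈ 62.667)
1/(h + R(F)) = 1/(55857 - 240) = 1/55617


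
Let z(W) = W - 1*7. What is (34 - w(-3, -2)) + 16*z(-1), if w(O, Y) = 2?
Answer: -96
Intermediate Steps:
z(W) = -7 + W (z(W) = W - 7 = -7 + W)
(34 - w(-3, -2)) + 16*z(-1) = (34 - 1*2) + 16*(-7 - 1) = (34 - 2) + 16*(-8) = 32 - 128 = -96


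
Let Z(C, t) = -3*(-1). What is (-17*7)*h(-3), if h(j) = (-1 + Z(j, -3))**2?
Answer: -476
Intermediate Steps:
Z(C, t) = 3
h(j) = 4 (h(j) = (-1 + 3)**2 = 2**2 = 4)
(-17*7)*h(-3) = -17*7*4 = -119*4 = -476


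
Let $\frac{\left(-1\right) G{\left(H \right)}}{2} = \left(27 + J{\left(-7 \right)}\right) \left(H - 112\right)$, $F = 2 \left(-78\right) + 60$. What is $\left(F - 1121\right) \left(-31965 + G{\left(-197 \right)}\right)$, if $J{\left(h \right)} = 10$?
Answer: $11073483$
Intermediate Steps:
$F = -96$ ($F = -156 + 60 = -96$)
$G{\left(H \right)} = 8288 - 74 H$ ($G{\left(H \right)} = - 2 \left(27 + 10\right) \left(H - 112\right) = - 2 \cdot 37 \left(-112 + H\right) = - 2 \left(-4144 + 37 H\right) = 8288 - 74 H$)
$\left(F - 1121\right) \left(-31965 + G{\left(-197 \right)}\right) = \left(-96 - 1121\right) \left(-31965 + \left(8288 - -14578\right)\right) = - 1217 \left(-31965 + \left(8288 + 14578\right)\right) = - 1217 \left(-31965 + 22866\right) = \left(-1217\right) \left(-9099\right) = 11073483$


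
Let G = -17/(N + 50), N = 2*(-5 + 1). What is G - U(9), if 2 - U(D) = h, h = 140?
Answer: 5779/42 ≈ 137.60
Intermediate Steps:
U(D) = -138 (U(D) = 2 - 1*140 = 2 - 140 = -138)
N = -8 (N = 2*(-4) = -8)
G = -17/42 (G = -17/(-8 + 50) = -17/42 ≈ -0.40476)
G - U(9) = -17/42 - 1*(-138) = -17/42 + 138 = 5779/42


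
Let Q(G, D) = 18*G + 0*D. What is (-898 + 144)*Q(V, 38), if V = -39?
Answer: 529308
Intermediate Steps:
Q(G, D) = 18*G (Q(G, D) = 18*G + 0 = 18*G)
(-898 + 144)*Q(V, 38) = (-898 + 144)*(18*(-39)) = -754*(-702) = 529308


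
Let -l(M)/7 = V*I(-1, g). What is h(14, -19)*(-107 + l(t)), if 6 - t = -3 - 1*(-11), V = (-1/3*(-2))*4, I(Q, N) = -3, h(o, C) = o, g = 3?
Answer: -714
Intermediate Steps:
V = 8/3 (V = (-1*⅓*(-2))*4 = -⅓*(-2)*4 = (⅔)*4 = 8/3 ≈ 2.6667)
t = -2 (t = 6 - (-3 - 1*(-11)) = 6 - (-3 + 11) = 6 - 1*8 = 6 - 8 = -2)
l(M) = 56 (l(M) = -56*(-3)/3 = -7*(-8) = 56)
h(14, -19)*(-107 + l(t)) = 14*(-107 + 56) = 14*(-51) = -714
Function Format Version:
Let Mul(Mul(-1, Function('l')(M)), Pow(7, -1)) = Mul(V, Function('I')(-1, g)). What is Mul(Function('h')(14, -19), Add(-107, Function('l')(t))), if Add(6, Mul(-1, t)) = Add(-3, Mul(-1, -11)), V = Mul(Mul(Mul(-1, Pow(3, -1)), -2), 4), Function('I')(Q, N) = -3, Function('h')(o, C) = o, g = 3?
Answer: -714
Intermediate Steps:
V = Rational(8, 3) (V = Mul(Mul(Mul(-1, Rational(1, 3)), -2), 4) = Mul(Mul(Rational(-1, 3), -2), 4) = Mul(Rational(2, 3), 4) = Rational(8, 3) ≈ 2.6667)
t = -2 (t = Add(6, Mul(-1, Add(-3, Mul(-1, -11)))) = Add(6, Mul(-1, Add(-3, 11))) = Add(6, Mul(-1, 8)) = Add(6, -8) = -2)
Function('l')(M) = 56 (Function('l')(M) = Mul(-7, Mul(Rational(8, 3), -3)) = Mul(-7, -8) = 56)
Mul(Function('h')(14, -19), Add(-107, Function('l')(t))) = Mul(14, Add(-107, 56)) = Mul(14, -51) = -714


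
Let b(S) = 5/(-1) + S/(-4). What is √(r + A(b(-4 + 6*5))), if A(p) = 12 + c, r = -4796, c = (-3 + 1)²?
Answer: 2*I*√1195 ≈ 69.138*I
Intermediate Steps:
c = 4 (c = (-2)² = 4)
b(S) = -5 - S/4 (b(S) = 5*(-1) + S*(-¼) = -5 - S/4)
A(p) = 16 (A(p) = 12 + 4 = 16)
√(r + A(b(-4 + 6*5))) = √(-4796 + 16) = √(-4780) = 2*I*√1195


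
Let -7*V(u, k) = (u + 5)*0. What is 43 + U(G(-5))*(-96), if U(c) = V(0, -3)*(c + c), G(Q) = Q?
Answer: 43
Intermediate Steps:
V(u, k) = 0 (V(u, k) = -(u + 5)*0/7 = -(5 + u)*0/7 = -⅐*0 = 0)
U(c) = 0 (U(c) = 0*(c + c) = 0*(2*c) = 0)
43 + U(G(-5))*(-96) = 43 + 0*(-96) = 43 + 0 = 43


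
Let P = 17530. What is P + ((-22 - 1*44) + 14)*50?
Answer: 14930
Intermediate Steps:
P + ((-22 - 1*44) + 14)*50 = 17530 + ((-22 - 1*44) + 14)*50 = 17530 + ((-22 - 44) + 14)*50 = 17530 + (-66 + 14)*50 = 17530 - 52*50 = 17530 - 2600 = 14930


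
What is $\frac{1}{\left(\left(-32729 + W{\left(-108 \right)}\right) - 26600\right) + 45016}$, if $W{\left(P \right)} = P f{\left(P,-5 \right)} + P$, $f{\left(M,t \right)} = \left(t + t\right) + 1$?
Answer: $- \frac{1}{13449} \approx -7.4355 \cdot 10^{-5}$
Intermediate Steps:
$f{\left(M,t \right)} = 1 + 2 t$ ($f{\left(M,t \right)} = 2 t + 1 = 1 + 2 t$)
$W{\left(P \right)} = - 8 P$ ($W{\left(P \right)} = P \left(1 + 2 \left(-5\right)\right) + P = P \left(1 - 10\right) + P = P \left(-9\right) + P = - 9 P + P = - 8 P$)
$\frac{1}{\left(\left(-32729 + W{\left(-108 \right)}\right) - 26600\right) + 45016} = \frac{1}{\left(\left(-32729 - -864\right) - 26600\right) + 45016} = \frac{1}{\left(\left(-32729 + 864\right) - 26600\right) + 45016} = \frac{1}{\left(-31865 - 26600\right) + 45016} = \frac{1}{-58465 + 45016} = \frac{1}{-13449} = - \frac{1}{13449}$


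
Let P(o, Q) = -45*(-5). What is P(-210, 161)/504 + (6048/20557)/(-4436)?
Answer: 569858153/1276671928 ≈ 0.44636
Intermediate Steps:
P(o, Q) = 225
P(-210, 161)/504 + (6048/20557)/(-4436) = 225/504 + (6048/20557)/(-4436) = 225*(1/504) + (6048*(1/20557))*(-1/4436) = 25/56 + (6048/20557)*(-1/4436) = 25/56 - 1512/22797713 = 569858153/1276671928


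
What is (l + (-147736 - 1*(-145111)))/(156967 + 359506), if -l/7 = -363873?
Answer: 2544486/516473 ≈ 4.9267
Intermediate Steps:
l = 2547111 (l = -7*(-363873) = 2547111)
(l + (-147736 - 1*(-145111)))/(156967 + 359506) = (2547111 + (-147736 - 1*(-145111)))/(156967 + 359506) = (2547111 + (-147736 + 145111))/516473 = (2547111 - 2625)*(1/516473) = 2544486*(1/516473) = 2544486/516473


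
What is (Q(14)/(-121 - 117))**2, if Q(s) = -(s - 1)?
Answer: 169/56644 ≈ 0.0029835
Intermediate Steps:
Q(s) = 1 - s (Q(s) = -(-1 + s) = 1 - s)
(Q(14)/(-121 - 117))**2 = ((1 - 1*14)/(-121 - 117))**2 = ((1 - 14)/(-238))**2 = (-13*(-1/238))**2 = (13/238)**2 = 169/56644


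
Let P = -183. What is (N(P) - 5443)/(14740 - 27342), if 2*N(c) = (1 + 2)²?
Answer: 10877/25204 ≈ 0.43156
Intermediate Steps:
N(c) = 9/2 (N(c) = (1 + 2)²/2 = (½)*3² = (½)*9 = 9/2)
(N(P) - 5443)/(14740 - 27342) = (9/2 - 5443)/(14740 - 27342) = -10877/2/(-12602) = -10877/2*(-1/12602) = 10877/25204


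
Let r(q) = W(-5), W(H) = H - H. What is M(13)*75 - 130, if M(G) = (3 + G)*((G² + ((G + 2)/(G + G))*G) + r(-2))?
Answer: 211670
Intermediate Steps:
W(H) = 0
r(q) = 0
M(G) = (3 + G)*(1 + G² + G/2) (M(G) = (3 + G)*((G² + ((G + 2)/(G + G))*G) + 0) = (3 + G)*((G² + ((2 + G)/((2*G)))*G) + 0) = (3 + G)*((G² + ((2 + G)*(1/(2*G)))*G) + 0) = (3 + G)*((G² + ((2 + G)/(2*G))*G) + 0) = (3 + G)*((G² + (1 + G/2)) + 0) = (3 + G)*((1 + G² + G/2) + 0) = (3 + G)*(1 + G² + G/2))
M(13)*75 - 130 = (3 + 13³ + (5/2)*13 + (7/2)*13²)*75 - 130 = (3 + 2197 + 65/2 + (7/2)*169)*75 - 130 = (3 + 2197 + 65/2 + 1183/2)*75 - 130 = 2824*75 - 130 = 211800 - 130 = 211670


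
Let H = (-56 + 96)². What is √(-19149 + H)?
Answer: I*√17549 ≈ 132.47*I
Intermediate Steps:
H = 1600 (H = 40² = 1600)
√(-19149 + H) = √(-19149 + 1600) = √(-17549) = I*√17549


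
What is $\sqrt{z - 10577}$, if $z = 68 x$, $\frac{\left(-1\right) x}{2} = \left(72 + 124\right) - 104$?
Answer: $i \sqrt{23089} \approx 151.95 i$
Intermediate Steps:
$x = -184$ ($x = - 2 \left(\left(72 + 124\right) - 104\right) = - 2 \left(196 - 104\right) = \left(-2\right) 92 = -184$)
$z = -12512$ ($z = 68 \left(-184\right) = -12512$)
$\sqrt{z - 10577} = \sqrt{-12512 - 10577} = \sqrt{-23089} = i \sqrt{23089}$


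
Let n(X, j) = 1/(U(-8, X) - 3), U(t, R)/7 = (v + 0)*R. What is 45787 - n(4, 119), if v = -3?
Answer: 3983470/87 ≈ 45787.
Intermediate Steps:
U(t, R) = -21*R (U(t, R) = 7*((-3 + 0)*R) = 7*(-3*R) = -21*R)
n(X, j) = 1/(-3 - 21*X) (n(X, j) = 1/(-21*X - 3) = 1/(-3 - 21*X))
45787 - n(4, 119) = 45787 - 1/(3*(-1 - 7*4)) = 45787 - 1/(3*(-1 - 28)) = 45787 - 1/(3*(-29)) = 45787 - (-1)/(3*29) = 45787 - 1*(-1/87) = 45787 + 1/87 = 3983470/87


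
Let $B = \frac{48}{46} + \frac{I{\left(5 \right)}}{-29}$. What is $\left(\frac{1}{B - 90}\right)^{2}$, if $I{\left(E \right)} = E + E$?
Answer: $\frac{444889}{3547870096} \approx 0.0001254$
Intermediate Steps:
$I{\left(E \right)} = 2 E$
$B = \frac{466}{667}$ ($B = \frac{48}{46} + \frac{2 \cdot 5}{-29} = 48 \cdot \frac{1}{46} + 10 \left(- \frac{1}{29}\right) = \frac{24}{23} - \frac{10}{29} = \frac{466}{667} \approx 0.69865$)
$\left(\frac{1}{B - 90}\right)^{2} = \left(\frac{1}{\frac{466}{667} - 90}\right)^{2} = \left(\frac{1}{- \frac{59564}{667}}\right)^{2} = \left(- \frac{667}{59564}\right)^{2} = \frac{444889}{3547870096}$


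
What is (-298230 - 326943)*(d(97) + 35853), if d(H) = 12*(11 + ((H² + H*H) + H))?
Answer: -164398617945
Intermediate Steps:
d(H) = 132 + 12*H + 24*H² (d(H) = 12*(11 + ((H² + H²) + H)) = 12*(11 + (2*H² + H)) = 12*(11 + (H + 2*H²)) = 12*(11 + H + 2*H²) = 132 + 12*H + 24*H²)
(-298230 - 326943)*(d(97) + 35853) = (-298230 - 326943)*((132 + 12*97 + 24*97²) + 35853) = -625173*((132 + 1164 + 24*9409) + 35853) = -625173*((132 + 1164 + 225816) + 35853) = -625173*(227112 + 35853) = -625173*262965 = -164398617945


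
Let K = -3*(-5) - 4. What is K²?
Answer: 121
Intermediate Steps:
K = 11 (K = 15 - 4 = 11)
K² = 11² = 121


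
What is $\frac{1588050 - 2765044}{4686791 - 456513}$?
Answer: $- \frac{45269}{162703} \approx -0.27823$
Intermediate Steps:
$\frac{1588050 - 2765044}{4686791 - 456513} = - \frac{1176994}{4230278} = \left(-1176994\right) \frac{1}{4230278} = - \frac{45269}{162703}$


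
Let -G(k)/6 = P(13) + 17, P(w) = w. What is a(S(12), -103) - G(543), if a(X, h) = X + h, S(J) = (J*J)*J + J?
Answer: 1817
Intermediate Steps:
S(J) = J + J³ (S(J) = J²*J + J = J³ + J = J + J³)
G(k) = -180 (G(k) = -6*(13 + 17) = -6*30 = -180)
a(S(12), -103) - G(543) = ((12 + 12³) - 103) - 1*(-180) = ((12 + 1728) - 103) + 180 = (1740 - 103) + 180 = 1637 + 180 = 1817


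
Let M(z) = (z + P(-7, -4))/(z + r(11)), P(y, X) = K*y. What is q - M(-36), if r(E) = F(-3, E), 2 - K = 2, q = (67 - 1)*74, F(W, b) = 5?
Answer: 151368/31 ≈ 4882.8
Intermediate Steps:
q = 4884 (q = 66*74 = 4884)
K = 0 (K = 2 - 1*2 = 2 - 2 = 0)
P(y, X) = 0 (P(y, X) = 0*y = 0)
r(E) = 5
M(z) = z/(5 + z) (M(z) = (z + 0)/(z + 5) = z/(5 + z))
q - M(-36) = 4884 - (-36)/(5 - 36) = 4884 - (-36)/(-31) = 4884 - (-36)*(-1)/31 = 4884 - 1*36/31 = 4884 - 36/31 = 151368/31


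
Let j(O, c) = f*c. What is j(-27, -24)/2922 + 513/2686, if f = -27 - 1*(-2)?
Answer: 518431/1308082 ≈ 0.39633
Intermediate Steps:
f = -25 (f = -27 + 2 = -25)
j(O, c) = -25*c
j(-27, -24)/2922 + 513/2686 = -25*(-24)/2922 + 513/2686 = 600*(1/2922) + 513*(1/2686) = 100/487 + 513/2686 = 518431/1308082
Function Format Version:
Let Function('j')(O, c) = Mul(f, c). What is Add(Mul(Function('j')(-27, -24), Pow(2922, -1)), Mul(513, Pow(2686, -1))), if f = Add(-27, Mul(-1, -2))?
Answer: Rational(518431, 1308082) ≈ 0.39633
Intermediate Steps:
f = -25 (f = Add(-27, 2) = -25)
Function('j')(O, c) = Mul(-25, c)
Add(Mul(Function('j')(-27, -24), Pow(2922, -1)), Mul(513, Pow(2686, -1))) = Add(Mul(Mul(-25, -24), Pow(2922, -1)), Mul(513, Pow(2686, -1))) = Add(Mul(600, Rational(1, 2922)), Mul(513, Rational(1, 2686))) = Add(Rational(100, 487), Rational(513, 2686)) = Rational(518431, 1308082)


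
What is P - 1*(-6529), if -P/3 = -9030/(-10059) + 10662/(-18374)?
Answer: 28727150534/4400573 ≈ 6528.0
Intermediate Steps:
P = -4190583/4400573 (P = -3*(-9030/(-10059) + 10662/(-18374)) = -3*(-9030*(-1/10059) + 10662*(-1/18374)) = -3*(430/479 - 5331/9187) = -3*1396861/4400573 = -4190583/4400573 ≈ -0.95228)
P - 1*(-6529) = -4190583/4400573 - 1*(-6529) = -4190583/4400573 + 6529 = 28727150534/4400573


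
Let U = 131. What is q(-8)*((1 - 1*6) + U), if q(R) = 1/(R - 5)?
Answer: -126/13 ≈ -9.6923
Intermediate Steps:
q(R) = 1/(-5 + R)
q(-8)*((1 - 1*6) + U) = ((1 - 1*6) + 131)/(-5 - 8) = ((1 - 6) + 131)/(-13) = -(-5 + 131)/13 = -1/13*126 = -126/13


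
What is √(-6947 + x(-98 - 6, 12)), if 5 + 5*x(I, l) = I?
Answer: 2*I*√43555/5 ≈ 83.479*I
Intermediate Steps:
x(I, l) = -1 + I/5
√(-6947 + x(-98 - 6, 12)) = √(-6947 + (-1 + (-98 - 6)/5)) = √(-6947 + (-1 + (⅕)*(-104))) = √(-6947 + (-1 - 104/5)) = √(-6947 - 109/5) = √(-34844/5) = 2*I*√43555/5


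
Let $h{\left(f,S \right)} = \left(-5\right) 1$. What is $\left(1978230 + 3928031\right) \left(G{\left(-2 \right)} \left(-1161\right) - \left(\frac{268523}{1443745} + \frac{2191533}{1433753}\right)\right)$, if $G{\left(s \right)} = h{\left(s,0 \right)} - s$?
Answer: $\frac{42561517721638173922111}{2069973724985} \approx 2.0561 \cdot 10^{10}$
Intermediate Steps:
$h{\left(f,S \right)} = -5$
$G{\left(s \right)} = -5 - s$
$\left(1978230 + 3928031\right) \left(G{\left(-2 \right)} \left(-1161\right) - \left(\frac{268523}{1443745} + \frac{2191533}{1433753}\right)\right) = \left(1978230 + 3928031\right) \left(\left(-5 - -2\right) \left(-1161\right) - \left(\frac{268523}{1443745} + \frac{2191533}{1433753}\right)\right) = 5906261 \left(\left(-5 + 2\right) \left(-1161\right) - \frac{3549010467904}{2069973724985}\right) = 5906261 \left(\left(-3\right) \left(-1161\right) - \frac{3549010467904}{2069973724985}\right) = 5906261 \left(3483 - \frac{3549010467904}{2069973724985}\right) = 5906261 \cdot \frac{7206169473654851}{2069973724985} = \frac{42561517721638173922111}{2069973724985}$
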